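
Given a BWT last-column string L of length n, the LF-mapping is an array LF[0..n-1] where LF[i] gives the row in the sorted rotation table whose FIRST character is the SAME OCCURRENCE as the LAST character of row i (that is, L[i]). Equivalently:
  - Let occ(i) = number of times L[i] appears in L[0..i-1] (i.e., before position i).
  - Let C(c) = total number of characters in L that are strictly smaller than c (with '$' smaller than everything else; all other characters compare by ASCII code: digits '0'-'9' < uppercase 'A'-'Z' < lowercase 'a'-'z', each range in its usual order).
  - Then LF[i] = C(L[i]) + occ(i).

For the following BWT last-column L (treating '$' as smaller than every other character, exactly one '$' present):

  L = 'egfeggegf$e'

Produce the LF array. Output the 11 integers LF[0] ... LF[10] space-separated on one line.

Char counts: '$':1, 'e':4, 'f':2, 'g':4
C (first-col start): C('$')=0, C('e')=1, C('f')=5, C('g')=7
L[0]='e': occ=0, LF[0]=C('e')+0=1+0=1
L[1]='g': occ=0, LF[1]=C('g')+0=7+0=7
L[2]='f': occ=0, LF[2]=C('f')+0=5+0=5
L[3]='e': occ=1, LF[3]=C('e')+1=1+1=2
L[4]='g': occ=1, LF[4]=C('g')+1=7+1=8
L[5]='g': occ=2, LF[5]=C('g')+2=7+2=9
L[6]='e': occ=2, LF[6]=C('e')+2=1+2=3
L[7]='g': occ=3, LF[7]=C('g')+3=7+3=10
L[8]='f': occ=1, LF[8]=C('f')+1=5+1=6
L[9]='$': occ=0, LF[9]=C('$')+0=0+0=0
L[10]='e': occ=3, LF[10]=C('e')+3=1+3=4

Answer: 1 7 5 2 8 9 3 10 6 0 4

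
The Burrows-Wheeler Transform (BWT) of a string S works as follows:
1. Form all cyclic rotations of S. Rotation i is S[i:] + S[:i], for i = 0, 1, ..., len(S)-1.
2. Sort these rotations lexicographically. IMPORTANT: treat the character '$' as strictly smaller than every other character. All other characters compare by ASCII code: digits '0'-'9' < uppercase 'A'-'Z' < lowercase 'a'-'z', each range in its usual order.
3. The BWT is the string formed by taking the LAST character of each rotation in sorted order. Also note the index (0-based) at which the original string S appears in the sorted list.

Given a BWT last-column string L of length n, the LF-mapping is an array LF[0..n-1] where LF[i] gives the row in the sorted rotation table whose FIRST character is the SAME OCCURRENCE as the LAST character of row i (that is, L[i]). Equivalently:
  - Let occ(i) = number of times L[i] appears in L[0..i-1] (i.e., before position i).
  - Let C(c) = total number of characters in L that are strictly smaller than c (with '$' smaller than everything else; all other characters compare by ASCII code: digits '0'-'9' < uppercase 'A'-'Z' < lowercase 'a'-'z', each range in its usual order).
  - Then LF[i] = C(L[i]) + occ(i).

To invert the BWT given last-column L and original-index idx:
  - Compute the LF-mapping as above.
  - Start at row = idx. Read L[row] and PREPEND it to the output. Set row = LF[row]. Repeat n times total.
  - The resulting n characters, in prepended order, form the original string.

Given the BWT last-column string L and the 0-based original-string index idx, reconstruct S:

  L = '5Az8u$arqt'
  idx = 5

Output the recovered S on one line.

Answer: quartz8A5$

Derivation:
LF mapping: 1 3 9 2 8 0 4 6 5 7
Walk LF starting at row 5, prepending L[row]:
  step 1: row=5, L[5]='$', prepend. Next row=LF[5]=0
  step 2: row=0, L[0]='5', prepend. Next row=LF[0]=1
  step 3: row=1, L[1]='A', prepend. Next row=LF[1]=3
  step 4: row=3, L[3]='8', prepend. Next row=LF[3]=2
  step 5: row=2, L[2]='z', prepend. Next row=LF[2]=9
  step 6: row=9, L[9]='t', prepend. Next row=LF[9]=7
  step 7: row=7, L[7]='r', prepend. Next row=LF[7]=6
  step 8: row=6, L[6]='a', prepend. Next row=LF[6]=4
  step 9: row=4, L[4]='u', prepend. Next row=LF[4]=8
  step 10: row=8, L[8]='q', prepend. Next row=LF[8]=5
Reversed output: quartz8A5$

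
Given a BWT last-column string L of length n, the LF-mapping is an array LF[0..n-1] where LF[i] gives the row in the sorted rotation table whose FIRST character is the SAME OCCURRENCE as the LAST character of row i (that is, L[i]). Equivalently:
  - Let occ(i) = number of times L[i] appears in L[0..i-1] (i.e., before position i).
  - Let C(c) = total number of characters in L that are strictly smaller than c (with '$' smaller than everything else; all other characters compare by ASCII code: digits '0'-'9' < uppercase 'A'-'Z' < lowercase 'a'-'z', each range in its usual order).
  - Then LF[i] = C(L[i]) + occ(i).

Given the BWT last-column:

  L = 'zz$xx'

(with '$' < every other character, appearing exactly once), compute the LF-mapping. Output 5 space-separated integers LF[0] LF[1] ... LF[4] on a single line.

Char counts: '$':1, 'x':2, 'z':2
C (first-col start): C('$')=0, C('x')=1, C('z')=3
L[0]='z': occ=0, LF[0]=C('z')+0=3+0=3
L[1]='z': occ=1, LF[1]=C('z')+1=3+1=4
L[2]='$': occ=0, LF[2]=C('$')+0=0+0=0
L[3]='x': occ=0, LF[3]=C('x')+0=1+0=1
L[4]='x': occ=1, LF[4]=C('x')+1=1+1=2

Answer: 3 4 0 1 2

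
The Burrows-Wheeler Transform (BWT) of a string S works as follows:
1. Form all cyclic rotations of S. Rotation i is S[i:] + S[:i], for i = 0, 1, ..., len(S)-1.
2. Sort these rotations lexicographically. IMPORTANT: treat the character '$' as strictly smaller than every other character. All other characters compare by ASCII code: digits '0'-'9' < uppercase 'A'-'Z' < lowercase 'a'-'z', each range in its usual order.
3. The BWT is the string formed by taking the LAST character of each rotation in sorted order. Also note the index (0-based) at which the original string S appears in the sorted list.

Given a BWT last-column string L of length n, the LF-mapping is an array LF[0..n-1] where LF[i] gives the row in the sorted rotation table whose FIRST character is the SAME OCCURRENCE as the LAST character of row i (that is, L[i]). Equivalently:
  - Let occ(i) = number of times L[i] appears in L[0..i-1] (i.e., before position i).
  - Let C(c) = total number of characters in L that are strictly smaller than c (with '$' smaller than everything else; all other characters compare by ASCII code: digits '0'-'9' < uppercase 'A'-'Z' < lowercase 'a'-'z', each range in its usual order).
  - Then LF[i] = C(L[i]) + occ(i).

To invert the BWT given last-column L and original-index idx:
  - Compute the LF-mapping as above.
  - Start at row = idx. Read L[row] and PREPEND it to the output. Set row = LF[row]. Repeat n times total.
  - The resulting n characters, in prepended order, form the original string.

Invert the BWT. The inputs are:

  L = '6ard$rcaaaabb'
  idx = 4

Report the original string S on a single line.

Answer: abracadabra6$

Derivation:
LF mapping: 1 2 11 10 0 12 9 3 4 5 6 7 8
Walk LF starting at row 4, prepending L[row]:
  step 1: row=4, L[4]='$', prepend. Next row=LF[4]=0
  step 2: row=0, L[0]='6', prepend. Next row=LF[0]=1
  step 3: row=1, L[1]='a', prepend. Next row=LF[1]=2
  step 4: row=2, L[2]='r', prepend. Next row=LF[2]=11
  step 5: row=11, L[11]='b', prepend. Next row=LF[11]=7
  step 6: row=7, L[7]='a', prepend. Next row=LF[7]=3
  step 7: row=3, L[3]='d', prepend. Next row=LF[3]=10
  step 8: row=10, L[10]='a', prepend. Next row=LF[10]=6
  step 9: row=6, L[6]='c', prepend. Next row=LF[6]=9
  step 10: row=9, L[9]='a', prepend. Next row=LF[9]=5
  step 11: row=5, L[5]='r', prepend. Next row=LF[5]=12
  step 12: row=12, L[12]='b', prepend. Next row=LF[12]=8
  step 13: row=8, L[8]='a', prepend. Next row=LF[8]=4
Reversed output: abracadabra6$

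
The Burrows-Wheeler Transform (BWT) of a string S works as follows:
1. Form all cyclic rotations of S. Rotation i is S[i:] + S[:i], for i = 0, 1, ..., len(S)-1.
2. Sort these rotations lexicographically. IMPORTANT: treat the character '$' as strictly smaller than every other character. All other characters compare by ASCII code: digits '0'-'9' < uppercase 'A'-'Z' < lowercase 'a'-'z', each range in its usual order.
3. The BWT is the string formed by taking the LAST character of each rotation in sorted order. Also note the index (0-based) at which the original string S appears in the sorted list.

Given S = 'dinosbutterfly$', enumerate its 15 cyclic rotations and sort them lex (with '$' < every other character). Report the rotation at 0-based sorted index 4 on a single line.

Answer: fly$dinosbutter

Derivation:
All 15 rotations (rotation i = S[i:]+S[:i]):
  rot[0] = dinosbutterfly$
  rot[1] = inosbutterfly$d
  rot[2] = nosbutterfly$di
  rot[3] = osbutterfly$din
  rot[4] = sbutterfly$dino
  rot[5] = butterfly$dinos
  rot[6] = utterfly$dinosb
  rot[7] = tterfly$dinosbu
  rot[8] = terfly$dinosbut
  rot[9] = erfly$dinosbutt
  rot[10] = rfly$dinosbutte
  rot[11] = fly$dinosbutter
  rot[12] = ly$dinosbutterf
  rot[13] = y$dinosbutterfl
  rot[14] = $dinosbutterfly
Sorted (with $ < everything):
  sorted[0] = $dinosbutterfly
  sorted[1] = butterfly$dinos
  sorted[2] = dinosbutterfly$
  sorted[3] = erfly$dinosbutt
  sorted[4] = fly$dinosbutter
  sorted[5] = inosbutterfly$d
  sorted[6] = ly$dinosbutterf
  sorted[7] = nosbutterfly$di
  sorted[8] = osbutterfly$din
  sorted[9] = rfly$dinosbutte
  sorted[10] = sbutterfly$dino
  sorted[11] = terfly$dinosbut
  sorted[12] = tterfly$dinosbu
  sorted[13] = utterfly$dinosb
  sorted[14] = y$dinosbutterfl
sorted[4] = fly$dinosbutter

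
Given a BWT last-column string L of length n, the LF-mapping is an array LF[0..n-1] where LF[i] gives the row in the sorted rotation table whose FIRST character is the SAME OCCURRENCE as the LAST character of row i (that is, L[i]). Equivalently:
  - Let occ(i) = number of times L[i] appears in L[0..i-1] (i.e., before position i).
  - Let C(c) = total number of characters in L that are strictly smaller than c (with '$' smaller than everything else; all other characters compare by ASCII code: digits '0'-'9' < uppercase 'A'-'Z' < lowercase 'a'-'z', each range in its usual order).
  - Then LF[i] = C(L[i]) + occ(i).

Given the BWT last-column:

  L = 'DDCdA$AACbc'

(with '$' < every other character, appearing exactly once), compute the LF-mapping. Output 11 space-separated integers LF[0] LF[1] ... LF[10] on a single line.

Char counts: '$':1, 'A':3, 'C':2, 'D':2, 'b':1, 'c':1, 'd':1
C (first-col start): C('$')=0, C('A')=1, C('C')=4, C('D')=6, C('b')=8, C('c')=9, C('d')=10
L[0]='D': occ=0, LF[0]=C('D')+0=6+0=6
L[1]='D': occ=1, LF[1]=C('D')+1=6+1=7
L[2]='C': occ=0, LF[2]=C('C')+0=4+0=4
L[3]='d': occ=0, LF[3]=C('d')+0=10+0=10
L[4]='A': occ=0, LF[4]=C('A')+0=1+0=1
L[5]='$': occ=0, LF[5]=C('$')+0=0+0=0
L[6]='A': occ=1, LF[6]=C('A')+1=1+1=2
L[7]='A': occ=2, LF[7]=C('A')+2=1+2=3
L[8]='C': occ=1, LF[8]=C('C')+1=4+1=5
L[9]='b': occ=0, LF[9]=C('b')+0=8+0=8
L[10]='c': occ=0, LF[10]=C('c')+0=9+0=9

Answer: 6 7 4 10 1 0 2 3 5 8 9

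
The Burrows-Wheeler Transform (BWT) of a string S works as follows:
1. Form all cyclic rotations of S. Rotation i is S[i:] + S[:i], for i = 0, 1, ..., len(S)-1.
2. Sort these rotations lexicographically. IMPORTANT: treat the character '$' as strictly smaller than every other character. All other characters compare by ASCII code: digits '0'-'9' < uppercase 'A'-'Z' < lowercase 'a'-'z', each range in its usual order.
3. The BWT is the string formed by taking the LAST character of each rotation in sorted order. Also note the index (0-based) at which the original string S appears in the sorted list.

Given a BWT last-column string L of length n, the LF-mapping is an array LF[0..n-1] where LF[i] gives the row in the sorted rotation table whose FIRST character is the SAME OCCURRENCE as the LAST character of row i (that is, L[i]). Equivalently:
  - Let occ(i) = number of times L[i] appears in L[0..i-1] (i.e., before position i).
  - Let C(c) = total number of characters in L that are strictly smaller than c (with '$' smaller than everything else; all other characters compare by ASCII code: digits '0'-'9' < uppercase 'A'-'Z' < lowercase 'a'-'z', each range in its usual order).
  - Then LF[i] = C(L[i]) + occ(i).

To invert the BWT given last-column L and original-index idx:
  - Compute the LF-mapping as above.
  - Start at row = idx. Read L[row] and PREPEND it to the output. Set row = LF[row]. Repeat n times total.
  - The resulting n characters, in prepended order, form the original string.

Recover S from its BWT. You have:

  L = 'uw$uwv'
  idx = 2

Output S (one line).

Answer: uvwwu$

Derivation:
LF mapping: 1 4 0 2 5 3
Walk LF starting at row 2, prepending L[row]:
  step 1: row=2, L[2]='$', prepend. Next row=LF[2]=0
  step 2: row=0, L[0]='u', prepend. Next row=LF[0]=1
  step 3: row=1, L[1]='w', prepend. Next row=LF[1]=4
  step 4: row=4, L[4]='w', prepend. Next row=LF[4]=5
  step 5: row=5, L[5]='v', prepend. Next row=LF[5]=3
  step 6: row=3, L[3]='u', prepend. Next row=LF[3]=2
Reversed output: uvwwu$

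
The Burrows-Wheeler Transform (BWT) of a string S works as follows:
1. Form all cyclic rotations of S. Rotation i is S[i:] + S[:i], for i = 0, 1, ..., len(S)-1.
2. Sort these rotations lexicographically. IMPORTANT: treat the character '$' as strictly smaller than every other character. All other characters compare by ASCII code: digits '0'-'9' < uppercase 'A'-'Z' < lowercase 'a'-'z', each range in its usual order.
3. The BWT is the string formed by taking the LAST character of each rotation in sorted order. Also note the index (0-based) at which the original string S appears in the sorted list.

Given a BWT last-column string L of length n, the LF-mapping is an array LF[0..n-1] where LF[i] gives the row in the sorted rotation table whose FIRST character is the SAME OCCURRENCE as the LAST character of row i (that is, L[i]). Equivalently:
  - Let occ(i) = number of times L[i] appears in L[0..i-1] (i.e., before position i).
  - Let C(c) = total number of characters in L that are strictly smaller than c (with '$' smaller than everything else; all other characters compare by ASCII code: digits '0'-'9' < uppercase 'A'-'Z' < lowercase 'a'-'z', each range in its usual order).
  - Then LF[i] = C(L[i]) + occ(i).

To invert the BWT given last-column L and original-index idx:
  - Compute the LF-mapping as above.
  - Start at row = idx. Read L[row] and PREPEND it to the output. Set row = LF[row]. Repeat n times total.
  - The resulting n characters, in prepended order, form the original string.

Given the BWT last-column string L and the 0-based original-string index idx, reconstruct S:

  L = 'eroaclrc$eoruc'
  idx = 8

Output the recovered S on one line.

LF mapping: 5 10 8 1 2 7 11 3 0 6 9 12 13 4
Walk LF starting at row 8, prepending L[row]:
  step 1: row=8, L[8]='$', prepend. Next row=LF[8]=0
  step 2: row=0, L[0]='e', prepend. Next row=LF[0]=5
  step 3: row=5, L[5]='l', prepend. Next row=LF[5]=7
  step 4: row=7, L[7]='c', prepend. Next row=LF[7]=3
  step 5: row=3, L[3]='a', prepend. Next row=LF[3]=1
  step 6: row=1, L[1]='r', prepend. Next row=LF[1]=10
  step 7: row=10, L[10]='o', prepend. Next row=LF[10]=9
  step 8: row=9, L[9]='e', prepend. Next row=LF[9]=6
  step 9: row=6, L[6]='r', prepend. Next row=LF[6]=11
  step 10: row=11, L[11]='r', prepend. Next row=LF[11]=12
  step 11: row=12, L[12]='u', prepend. Next row=LF[12]=13
  step 12: row=13, L[13]='c', prepend. Next row=LF[13]=4
  step 13: row=4, L[4]='c', prepend. Next row=LF[4]=2
  step 14: row=2, L[2]='o', prepend. Next row=LF[2]=8
Reversed output: occurreoracle$

Answer: occurreoracle$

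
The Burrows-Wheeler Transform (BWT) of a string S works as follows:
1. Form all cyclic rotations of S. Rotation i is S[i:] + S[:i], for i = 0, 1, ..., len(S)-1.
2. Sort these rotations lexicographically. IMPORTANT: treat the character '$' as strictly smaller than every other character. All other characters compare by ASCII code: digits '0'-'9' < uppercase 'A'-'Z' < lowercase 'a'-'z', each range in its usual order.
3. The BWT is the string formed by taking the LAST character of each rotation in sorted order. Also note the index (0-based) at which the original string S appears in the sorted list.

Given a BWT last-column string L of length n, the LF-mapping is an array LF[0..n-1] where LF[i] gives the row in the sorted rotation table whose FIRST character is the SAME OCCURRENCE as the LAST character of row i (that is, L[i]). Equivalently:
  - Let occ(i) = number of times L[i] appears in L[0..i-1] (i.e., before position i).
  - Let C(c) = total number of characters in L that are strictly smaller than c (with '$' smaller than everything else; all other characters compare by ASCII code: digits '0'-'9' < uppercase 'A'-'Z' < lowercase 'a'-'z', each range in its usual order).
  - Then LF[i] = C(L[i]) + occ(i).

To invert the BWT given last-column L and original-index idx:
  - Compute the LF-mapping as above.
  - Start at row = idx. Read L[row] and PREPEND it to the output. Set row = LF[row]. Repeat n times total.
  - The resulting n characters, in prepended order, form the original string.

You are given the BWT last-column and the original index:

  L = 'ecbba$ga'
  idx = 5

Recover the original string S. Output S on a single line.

Answer: cabbage$

Derivation:
LF mapping: 6 5 3 4 1 0 7 2
Walk LF starting at row 5, prepending L[row]:
  step 1: row=5, L[5]='$', prepend. Next row=LF[5]=0
  step 2: row=0, L[0]='e', prepend. Next row=LF[0]=6
  step 3: row=6, L[6]='g', prepend. Next row=LF[6]=7
  step 4: row=7, L[7]='a', prepend. Next row=LF[7]=2
  step 5: row=2, L[2]='b', prepend. Next row=LF[2]=3
  step 6: row=3, L[3]='b', prepend. Next row=LF[3]=4
  step 7: row=4, L[4]='a', prepend. Next row=LF[4]=1
  step 8: row=1, L[1]='c', prepend. Next row=LF[1]=5
Reversed output: cabbage$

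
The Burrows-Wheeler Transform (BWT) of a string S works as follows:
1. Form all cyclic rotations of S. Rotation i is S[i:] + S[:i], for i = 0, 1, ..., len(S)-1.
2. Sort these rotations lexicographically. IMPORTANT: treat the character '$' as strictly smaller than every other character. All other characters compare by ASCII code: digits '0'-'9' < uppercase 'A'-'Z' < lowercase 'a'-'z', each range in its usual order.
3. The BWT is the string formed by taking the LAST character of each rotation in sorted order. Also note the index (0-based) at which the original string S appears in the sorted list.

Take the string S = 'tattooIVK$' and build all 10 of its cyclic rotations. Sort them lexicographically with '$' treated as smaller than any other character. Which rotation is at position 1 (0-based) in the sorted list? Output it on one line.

Answer: IVK$tattoo

Derivation:
All 10 rotations (rotation i = S[i:]+S[:i]):
  rot[0] = tattooIVK$
  rot[1] = attooIVK$t
  rot[2] = ttooIVK$ta
  rot[3] = tooIVK$tat
  rot[4] = ooIVK$tatt
  rot[5] = oIVK$tatto
  rot[6] = IVK$tattoo
  rot[7] = VK$tattooI
  rot[8] = K$tattooIV
  rot[9] = $tattooIVK
Sorted (with $ < everything):
  sorted[0] = $tattooIVK
  sorted[1] = IVK$tattoo
  sorted[2] = K$tattooIV
  sorted[3] = VK$tattooI
  sorted[4] = attooIVK$t
  sorted[5] = oIVK$tatto
  sorted[6] = ooIVK$tatt
  sorted[7] = tattooIVK$
  sorted[8] = tooIVK$tat
  sorted[9] = ttooIVK$ta
sorted[1] = IVK$tattoo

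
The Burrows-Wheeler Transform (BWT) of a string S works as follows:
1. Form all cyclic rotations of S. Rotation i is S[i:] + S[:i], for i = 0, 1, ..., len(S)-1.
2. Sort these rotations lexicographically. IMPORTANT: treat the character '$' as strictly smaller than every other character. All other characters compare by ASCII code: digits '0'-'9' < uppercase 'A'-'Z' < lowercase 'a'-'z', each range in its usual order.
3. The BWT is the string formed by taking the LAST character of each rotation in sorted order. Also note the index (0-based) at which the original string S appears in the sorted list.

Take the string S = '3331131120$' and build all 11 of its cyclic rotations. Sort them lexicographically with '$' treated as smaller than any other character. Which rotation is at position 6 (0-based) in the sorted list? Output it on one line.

Answer: 20$33311311

Derivation:
All 11 rotations (rotation i = S[i:]+S[:i]):
  rot[0] = 3331131120$
  rot[1] = 331131120$3
  rot[2] = 31131120$33
  rot[3] = 1131120$333
  rot[4] = 131120$3331
  rot[5] = 31120$33311
  rot[6] = 1120$333113
  rot[7] = 120$3331131
  rot[8] = 20$33311311
  rot[9] = 0$333113112
  rot[10] = $3331131120
Sorted (with $ < everything):
  sorted[0] = $3331131120
  sorted[1] = 0$333113112
  sorted[2] = 1120$333113
  sorted[3] = 1131120$333
  sorted[4] = 120$3331131
  sorted[5] = 131120$3331
  sorted[6] = 20$33311311
  sorted[7] = 31120$33311
  sorted[8] = 31131120$33
  sorted[9] = 331131120$3
  sorted[10] = 3331131120$
sorted[6] = 20$33311311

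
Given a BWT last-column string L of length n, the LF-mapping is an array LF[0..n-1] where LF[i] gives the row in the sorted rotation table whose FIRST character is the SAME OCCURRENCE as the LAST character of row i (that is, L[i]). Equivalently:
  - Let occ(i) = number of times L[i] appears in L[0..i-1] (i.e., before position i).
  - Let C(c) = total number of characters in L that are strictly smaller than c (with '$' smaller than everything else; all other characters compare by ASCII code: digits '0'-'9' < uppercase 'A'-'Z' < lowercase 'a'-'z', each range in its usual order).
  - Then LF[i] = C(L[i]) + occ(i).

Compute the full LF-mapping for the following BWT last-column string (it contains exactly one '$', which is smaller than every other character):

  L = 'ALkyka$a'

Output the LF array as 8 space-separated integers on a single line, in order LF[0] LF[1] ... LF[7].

Char counts: '$':1, 'A':1, 'L':1, 'a':2, 'k':2, 'y':1
C (first-col start): C('$')=0, C('A')=1, C('L')=2, C('a')=3, C('k')=5, C('y')=7
L[0]='A': occ=0, LF[0]=C('A')+0=1+0=1
L[1]='L': occ=0, LF[1]=C('L')+0=2+0=2
L[2]='k': occ=0, LF[2]=C('k')+0=5+0=5
L[3]='y': occ=0, LF[3]=C('y')+0=7+0=7
L[4]='k': occ=1, LF[4]=C('k')+1=5+1=6
L[5]='a': occ=0, LF[5]=C('a')+0=3+0=3
L[6]='$': occ=0, LF[6]=C('$')+0=0+0=0
L[7]='a': occ=1, LF[7]=C('a')+1=3+1=4

Answer: 1 2 5 7 6 3 0 4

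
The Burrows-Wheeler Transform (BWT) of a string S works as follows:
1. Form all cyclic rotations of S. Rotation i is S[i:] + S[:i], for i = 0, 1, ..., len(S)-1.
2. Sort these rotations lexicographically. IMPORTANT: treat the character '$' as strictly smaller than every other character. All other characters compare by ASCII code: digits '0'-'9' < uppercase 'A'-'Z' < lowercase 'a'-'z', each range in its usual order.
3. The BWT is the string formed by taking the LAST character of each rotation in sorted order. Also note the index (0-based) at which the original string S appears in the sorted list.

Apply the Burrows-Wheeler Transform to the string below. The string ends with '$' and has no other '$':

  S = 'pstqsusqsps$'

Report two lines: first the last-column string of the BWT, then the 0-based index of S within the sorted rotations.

All 12 rotations (rotation i = S[i:]+S[:i]):
  rot[0] = pstqsusqsps$
  rot[1] = stqsusqsps$p
  rot[2] = tqsusqsps$ps
  rot[3] = qsusqsps$pst
  rot[4] = susqsps$pstq
  rot[5] = usqsps$pstqs
  rot[6] = sqsps$pstqsu
  rot[7] = qsps$pstqsus
  rot[8] = sps$pstqsusq
  rot[9] = ps$pstqsusqs
  rot[10] = s$pstqsusqsp
  rot[11] = $pstqsusqsps
Sorted (with $ < everything):
  sorted[0] = $pstqsusqsps  (last char: 's')
  sorted[1] = ps$pstqsusqs  (last char: 's')
  sorted[2] = pstqsusqsps$  (last char: '$')
  sorted[3] = qsps$pstqsus  (last char: 's')
  sorted[4] = qsusqsps$pst  (last char: 't')
  sorted[5] = s$pstqsusqsp  (last char: 'p')
  sorted[6] = sps$pstqsusq  (last char: 'q')
  sorted[7] = sqsps$pstqsu  (last char: 'u')
  sorted[8] = stqsusqsps$p  (last char: 'p')
  sorted[9] = susqsps$pstq  (last char: 'q')
  sorted[10] = tqsusqsps$ps  (last char: 's')
  sorted[11] = usqsps$pstqs  (last char: 's')
Last column: ss$stpqupqss
Original string S is at sorted index 2

Answer: ss$stpqupqss
2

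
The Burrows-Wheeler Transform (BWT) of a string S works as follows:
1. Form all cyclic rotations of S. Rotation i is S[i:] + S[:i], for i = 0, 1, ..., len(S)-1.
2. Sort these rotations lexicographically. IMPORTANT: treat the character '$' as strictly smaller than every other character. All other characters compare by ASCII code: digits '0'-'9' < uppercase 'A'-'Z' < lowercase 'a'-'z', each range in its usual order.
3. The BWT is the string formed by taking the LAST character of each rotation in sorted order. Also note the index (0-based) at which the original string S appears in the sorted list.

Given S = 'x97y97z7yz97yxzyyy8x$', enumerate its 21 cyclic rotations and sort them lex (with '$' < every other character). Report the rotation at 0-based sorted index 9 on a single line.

All 21 rotations (rotation i = S[i:]+S[:i]):
  rot[0] = x97y97z7yz97yxzyyy8x$
  rot[1] = 97y97z7yz97yxzyyy8x$x
  rot[2] = 7y97z7yz97yxzyyy8x$x9
  rot[3] = y97z7yz97yxzyyy8x$x97
  rot[4] = 97z7yz97yxzyyy8x$x97y
  rot[5] = 7z7yz97yxzyyy8x$x97y9
  rot[6] = z7yz97yxzyyy8x$x97y97
  rot[7] = 7yz97yxzyyy8x$x97y97z
  rot[8] = yz97yxzyyy8x$x97y97z7
  rot[9] = z97yxzyyy8x$x97y97z7y
  rot[10] = 97yxzyyy8x$x97y97z7yz
  rot[11] = 7yxzyyy8x$x97y97z7yz9
  rot[12] = yxzyyy8x$x97y97z7yz97
  rot[13] = xzyyy8x$x97y97z7yz97y
  rot[14] = zyyy8x$x97y97z7yz97yx
  rot[15] = yyy8x$x97y97z7yz97yxz
  rot[16] = yy8x$x97y97z7yz97yxzy
  rot[17] = y8x$x97y97z7yz97yxzyy
  rot[18] = 8x$x97y97z7yz97yxzyyy
  rot[19] = x$x97y97z7yz97yxzyyy8
  rot[20] = $x97y97z7yz97yxzyyy8x
Sorted (with $ < everything):
  sorted[0] = $x97y97z7yz97yxzyyy8x
  sorted[1] = 7y97z7yz97yxzyyy8x$x9
  sorted[2] = 7yxzyyy8x$x97y97z7yz9
  sorted[3] = 7yz97yxzyyy8x$x97y97z
  sorted[4] = 7z7yz97yxzyyy8x$x97y9
  sorted[5] = 8x$x97y97z7yz97yxzyyy
  sorted[6] = 97y97z7yz97yxzyyy8x$x
  sorted[7] = 97yxzyyy8x$x97y97z7yz
  sorted[8] = 97z7yz97yxzyyy8x$x97y
  sorted[9] = x$x97y97z7yz97yxzyyy8
  sorted[10] = x97y97z7yz97yxzyyy8x$
  sorted[11] = xzyyy8x$x97y97z7yz97y
  sorted[12] = y8x$x97y97z7yz97yxzyy
  sorted[13] = y97z7yz97yxzyyy8x$x97
  sorted[14] = yxzyyy8x$x97y97z7yz97
  sorted[15] = yy8x$x97y97z7yz97yxzy
  sorted[16] = yyy8x$x97y97z7yz97yxz
  sorted[17] = yz97yxzyyy8x$x97y97z7
  sorted[18] = z7yz97yxzyyy8x$x97y97
  sorted[19] = z97yxzyyy8x$x97y97z7y
  sorted[20] = zyyy8x$x97y97z7yz97yx
sorted[9] = x$x97y97z7yz97yxzyyy8

Answer: x$x97y97z7yz97yxzyyy8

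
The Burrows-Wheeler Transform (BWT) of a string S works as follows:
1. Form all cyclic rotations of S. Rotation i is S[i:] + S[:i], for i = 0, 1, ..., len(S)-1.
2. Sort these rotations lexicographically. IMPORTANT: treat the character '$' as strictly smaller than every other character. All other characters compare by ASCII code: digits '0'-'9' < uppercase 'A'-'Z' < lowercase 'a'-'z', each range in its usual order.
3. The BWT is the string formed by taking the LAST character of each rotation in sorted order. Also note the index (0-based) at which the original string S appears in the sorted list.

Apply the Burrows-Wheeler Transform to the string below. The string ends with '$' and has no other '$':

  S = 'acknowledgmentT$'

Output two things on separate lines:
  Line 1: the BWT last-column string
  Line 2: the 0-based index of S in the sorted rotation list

All 16 rotations (rotation i = S[i:]+S[:i]):
  rot[0] = acknowledgmentT$
  rot[1] = cknowledgmentT$a
  rot[2] = knowledgmentT$ac
  rot[3] = nowledgmentT$ack
  rot[4] = owledgmentT$ackn
  rot[5] = wledgmentT$ackno
  rot[6] = ledgmentT$acknow
  rot[7] = edgmentT$acknowl
  rot[8] = dgmentT$acknowle
  rot[9] = gmentT$acknowled
  rot[10] = mentT$acknowledg
  rot[11] = entT$acknowledgm
  rot[12] = ntT$acknowledgme
  rot[13] = tT$acknowledgmen
  rot[14] = T$acknowledgment
  rot[15] = $acknowledgmentT
Sorted (with $ < everything):
  sorted[0] = $acknowledgmentT  (last char: 'T')
  sorted[1] = T$acknowledgment  (last char: 't')
  sorted[2] = acknowledgmentT$  (last char: '$')
  sorted[3] = cknowledgmentT$a  (last char: 'a')
  sorted[4] = dgmentT$acknowle  (last char: 'e')
  sorted[5] = edgmentT$acknowl  (last char: 'l')
  sorted[6] = entT$acknowledgm  (last char: 'm')
  sorted[7] = gmentT$acknowled  (last char: 'd')
  sorted[8] = knowledgmentT$ac  (last char: 'c')
  sorted[9] = ledgmentT$acknow  (last char: 'w')
  sorted[10] = mentT$acknowledg  (last char: 'g')
  sorted[11] = nowledgmentT$ack  (last char: 'k')
  sorted[12] = ntT$acknowledgme  (last char: 'e')
  sorted[13] = owledgmentT$ackn  (last char: 'n')
  sorted[14] = tT$acknowledgmen  (last char: 'n')
  sorted[15] = wledgmentT$ackno  (last char: 'o')
Last column: Tt$aelmdcwgkenno
Original string S is at sorted index 2

Answer: Tt$aelmdcwgkenno
2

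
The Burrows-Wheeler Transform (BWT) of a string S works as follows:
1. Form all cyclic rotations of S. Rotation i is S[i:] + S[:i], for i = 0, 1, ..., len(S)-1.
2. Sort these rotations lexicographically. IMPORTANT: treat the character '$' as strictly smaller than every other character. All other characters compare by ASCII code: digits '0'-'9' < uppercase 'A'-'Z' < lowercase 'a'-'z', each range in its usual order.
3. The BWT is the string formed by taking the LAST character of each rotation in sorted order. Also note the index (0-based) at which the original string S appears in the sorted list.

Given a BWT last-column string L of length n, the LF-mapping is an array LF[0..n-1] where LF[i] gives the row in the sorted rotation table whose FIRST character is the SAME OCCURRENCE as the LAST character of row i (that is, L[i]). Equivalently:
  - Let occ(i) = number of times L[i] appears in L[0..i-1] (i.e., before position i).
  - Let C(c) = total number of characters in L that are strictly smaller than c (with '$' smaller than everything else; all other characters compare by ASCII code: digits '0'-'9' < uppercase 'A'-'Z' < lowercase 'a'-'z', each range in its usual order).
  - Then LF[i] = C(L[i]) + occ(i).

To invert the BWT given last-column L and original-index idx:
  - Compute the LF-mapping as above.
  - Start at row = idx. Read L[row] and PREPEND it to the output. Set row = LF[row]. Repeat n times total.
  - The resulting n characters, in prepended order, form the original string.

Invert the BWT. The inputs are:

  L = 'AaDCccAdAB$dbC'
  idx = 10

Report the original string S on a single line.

LF mapping: 1 8 7 5 10 11 2 12 3 4 0 13 9 6
Walk LF starting at row 10, prepending L[row]:
  step 1: row=10, L[10]='$', prepend. Next row=LF[10]=0
  step 2: row=0, L[0]='A', prepend. Next row=LF[0]=1
  step 3: row=1, L[1]='a', prepend. Next row=LF[1]=8
  step 4: row=8, L[8]='A', prepend. Next row=LF[8]=3
  step 5: row=3, L[3]='C', prepend. Next row=LF[3]=5
  step 6: row=5, L[5]='c', prepend. Next row=LF[5]=11
  step 7: row=11, L[11]='d', prepend. Next row=LF[11]=13
  step 8: row=13, L[13]='C', prepend. Next row=LF[13]=6
  step 9: row=6, L[6]='A', prepend. Next row=LF[6]=2
  step 10: row=2, L[2]='D', prepend. Next row=LF[2]=7
  step 11: row=7, L[7]='d', prepend. Next row=LF[7]=12
  step 12: row=12, L[12]='b', prepend. Next row=LF[12]=9
  step 13: row=9, L[9]='B', prepend. Next row=LF[9]=4
  step 14: row=4, L[4]='c', prepend. Next row=LF[4]=10
Reversed output: cBbdDACdcCAaA$

Answer: cBbdDACdcCAaA$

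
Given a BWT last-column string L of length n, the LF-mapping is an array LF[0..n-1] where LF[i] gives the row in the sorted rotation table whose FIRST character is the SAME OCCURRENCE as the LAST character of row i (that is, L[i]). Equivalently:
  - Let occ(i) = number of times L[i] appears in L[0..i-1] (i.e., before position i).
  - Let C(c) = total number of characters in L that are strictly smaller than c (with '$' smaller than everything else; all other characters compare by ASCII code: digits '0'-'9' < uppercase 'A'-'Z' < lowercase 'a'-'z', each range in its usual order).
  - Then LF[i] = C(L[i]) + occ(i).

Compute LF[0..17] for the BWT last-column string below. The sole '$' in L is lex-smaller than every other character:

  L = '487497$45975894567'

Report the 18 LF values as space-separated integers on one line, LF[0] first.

Char counts: '$':1, '4':4, '5':3, '6':1, '7':4, '8':2, '9':3
C (first-col start): C('$')=0, C('4')=1, C('5')=5, C('6')=8, C('7')=9, C('8')=13, C('9')=15
L[0]='4': occ=0, LF[0]=C('4')+0=1+0=1
L[1]='8': occ=0, LF[1]=C('8')+0=13+0=13
L[2]='7': occ=0, LF[2]=C('7')+0=9+0=9
L[3]='4': occ=1, LF[3]=C('4')+1=1+1=2
L[4]='9': occ=0, LF[4]=C('9')+0=15+0=15
L[5]='7': occ=1, LF[5]=C('7')+1=9+1=10
L[6]='$': occ=0, LF[6]=C('$')+0=0+0=0
L[7]='4': occ=2, LF[7]=C('4')+2=1+2=3
L[8]='5': occ=0, LF[8]=C('5')+0=5+0=5
L[9]='9': occ=1, LF[9]=C('9')+1=15+1=16
L[10]='7': occ=2, LF[10]=C('7')+2=9+2=11
L[11]='5': occ=1, LF[11]=C('5')+1=5+1=6
L[12]='8': occ=1, LF[12]=C('8')+1=13+1=14
L[13]='9': occ=2, LF[13]=C('9')+2=15+2=17
L[14]='4': occ=3, LF[14]=C('4')+3=1+3=4
L[15]='5': occ=2, LF[15]=C('5')+2=5+2=7
L[16]='6': occ=0, LF[16]=C('6')+0=8+0=8
L[17]='7': occ=3, LF[17]=C('7')+3=9+3=12

Answer: 1 13 9 2 15 10 0 3 5 16 11 6 14 17 4 7 8 12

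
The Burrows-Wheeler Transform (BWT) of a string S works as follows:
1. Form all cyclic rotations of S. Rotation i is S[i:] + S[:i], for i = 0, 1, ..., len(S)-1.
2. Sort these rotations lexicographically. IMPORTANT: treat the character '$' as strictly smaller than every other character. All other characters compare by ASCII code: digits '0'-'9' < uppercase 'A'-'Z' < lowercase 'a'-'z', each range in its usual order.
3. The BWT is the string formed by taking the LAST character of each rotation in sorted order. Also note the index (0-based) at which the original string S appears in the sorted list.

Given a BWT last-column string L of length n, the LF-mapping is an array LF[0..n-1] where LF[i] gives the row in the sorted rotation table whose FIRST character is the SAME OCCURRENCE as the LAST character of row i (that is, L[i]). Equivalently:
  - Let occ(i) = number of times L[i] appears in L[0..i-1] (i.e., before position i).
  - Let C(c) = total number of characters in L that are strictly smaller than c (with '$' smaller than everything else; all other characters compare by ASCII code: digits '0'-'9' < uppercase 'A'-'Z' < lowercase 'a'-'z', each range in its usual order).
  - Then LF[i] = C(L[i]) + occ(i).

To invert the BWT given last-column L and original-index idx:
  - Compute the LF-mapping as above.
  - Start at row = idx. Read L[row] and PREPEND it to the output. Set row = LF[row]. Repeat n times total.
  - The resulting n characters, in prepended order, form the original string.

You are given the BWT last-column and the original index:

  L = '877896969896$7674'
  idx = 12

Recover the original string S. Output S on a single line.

LF mapping: 10 6 7 11 13 2 14 3 15 12 16 4 0 8 5 9 1
Walk LF starting at row 12, prepending L[row]:
  step 1: row=12, L[12]='$', prepend. Next row=LF[12]=0
  step 2: row=0, L[0]='8', prepend. Next row=LF[0]=10
  step 3: row=10, L[10]='9', prepend. Next row=LF[10]=16
  step 4: row=16, L[16]='4', prepend. Next row=LF[16]=1
  step 5: row=1, L[1]='7', prepend. Next row=LF[1]=6
  step 6: row=6, L[6]='9', prepend. Next row=LF[6]=14
  step 7: row=14, L[14]='6', prepend. Next row=LF[14]=5
  step 8: row=5, L[5]='6', prepend. Next row=LF[5]=2
  step 9: row=2, L[2]='7', prepend. Next row=LF[2]=7
  step 10: row=7, L[7]='6', prepend. Next row=LF[7]=3
  step 11: row=3, L[3]='8', prepend. Next row=LF[3]=11
  step 12: row=11, L[11]='6', prepend. Next row=LF[11]=4
  step 13: row=4, L[4]='9', prepend. Next row=LF[4]=13
  step 14: row=13, L[13]='7', prepend. Next row=LF[13]=8
  step 15: row=8, L[8]='9', prepend. Next row=LF[8]=15
  step 16: row=15, L[15]='7', prepend. Next row=LF[15]=9
  step 17: row=9, L[9]='8', prepend. Next row=LF[9]=12
Reversed output: 8797968676697498$

Answer: 8797968676697498$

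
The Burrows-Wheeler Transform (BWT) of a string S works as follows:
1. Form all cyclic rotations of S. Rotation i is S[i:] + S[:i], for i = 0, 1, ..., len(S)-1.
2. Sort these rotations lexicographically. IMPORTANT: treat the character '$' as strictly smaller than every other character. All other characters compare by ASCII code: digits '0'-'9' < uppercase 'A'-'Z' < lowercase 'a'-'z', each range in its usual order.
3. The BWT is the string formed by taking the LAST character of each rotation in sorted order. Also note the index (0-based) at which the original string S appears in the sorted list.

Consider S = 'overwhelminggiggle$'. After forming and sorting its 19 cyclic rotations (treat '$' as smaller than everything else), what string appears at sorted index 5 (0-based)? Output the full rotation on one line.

All 19 rotations (rotation i = S[i:]+S[:i]):
  rot[0] = overwhelminggiggle$
  rot[1] = verwhelminggiggle$o
  rot[2] = erwhelminggiggle$ov
  rot[3] = rwhelminggiggle$ove
  rot[4] = whelminggiggle$over
  rot[5] = helminggiggle$overw
  rot[6] = elminggiggle$overwh
  rot[7] = lminggiggle$overwhe
  rot[8] = minggiggle$overwhel
  rot[9] = inggiggle$overwhelm
  rot[10] = nggiggle$overwhelmi
  rot[11] = ggiggle$overwhelmin
  rot[12] = giggle$overwhelming
  rot[13] = iggle$overwhelmingg
  rot[14] = ggle$overwhelminggi
  rot[15] = gle$overwhelminggig
  rot[16] = le$overwhelminggigg
  rot[17] = e$overwhelminggiggl
  rot[18] = $overwhelminggiggle
Sorted (with $ < everything):
  sorted[0] = $overwhelminggiggle
  sorted[1] = e$overwhelminggiggl
  sorted[2] = elminggiggle$overwh
  sorted[3] = erwhelminggiggle$ov
  sorted[4] = ggiggle$overwhelmin
  sorted[5] = ggle$overwhelminggi
  sorted[6] = giggle$overwhelming
  sorted[7] = gle$overwhelminggig
  sorted[8] = helminggiggle$overw
  sorted[9] = iggle$overwhelmingg
  sorted[10] = inggiggle$overwhelm
  sorted[11] = le$overwhelminggigg
  sorted[12] = lminggiggle$overwhe
  sorted[13] = minggiggle$overwhel
  sorted[14] = nggiggle$overwhelmi
  sorted[15] = overwhelminggiggle$
  sorted[16] = rwhelminggiggle$ove
  sorted[17] = verwhelminggiggle$o
  sorted[18] = whelminggiggle$over
sorted[5] = ggle$overwhelminggi

Answer: ggle$overwhelminggi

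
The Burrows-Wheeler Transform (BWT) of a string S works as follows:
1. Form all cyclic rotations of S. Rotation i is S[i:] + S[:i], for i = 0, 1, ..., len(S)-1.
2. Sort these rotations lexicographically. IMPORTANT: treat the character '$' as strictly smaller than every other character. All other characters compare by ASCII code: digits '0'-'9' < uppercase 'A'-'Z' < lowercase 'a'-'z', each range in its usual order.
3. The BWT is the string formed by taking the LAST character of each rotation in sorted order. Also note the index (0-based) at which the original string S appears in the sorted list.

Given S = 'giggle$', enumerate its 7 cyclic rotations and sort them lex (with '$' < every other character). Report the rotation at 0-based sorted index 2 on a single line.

All 7 rotations (rotation i = S[i:]+S[:i]):
  rot[0] = giggle$
  rot[1] = iggle$g
  rot[2] = ggle$gi
  rot[3] = gle$gig
  rot[4] = le$gigg
  rot[5] = e$giggl
  rot[6] = $giggle
Sorted (with $ < everything):
  sorted[0] = $giggle
  sorted[1] = e$giggl
  sorted[2] = ggle$gi
  sorted[3] = giggle$
  sorted[4] = gle$gig
  sorted[5] = iggle$g
  sorted[6] = le$gigg
sorted[2] = ggle$gi

Answer: ggle$gi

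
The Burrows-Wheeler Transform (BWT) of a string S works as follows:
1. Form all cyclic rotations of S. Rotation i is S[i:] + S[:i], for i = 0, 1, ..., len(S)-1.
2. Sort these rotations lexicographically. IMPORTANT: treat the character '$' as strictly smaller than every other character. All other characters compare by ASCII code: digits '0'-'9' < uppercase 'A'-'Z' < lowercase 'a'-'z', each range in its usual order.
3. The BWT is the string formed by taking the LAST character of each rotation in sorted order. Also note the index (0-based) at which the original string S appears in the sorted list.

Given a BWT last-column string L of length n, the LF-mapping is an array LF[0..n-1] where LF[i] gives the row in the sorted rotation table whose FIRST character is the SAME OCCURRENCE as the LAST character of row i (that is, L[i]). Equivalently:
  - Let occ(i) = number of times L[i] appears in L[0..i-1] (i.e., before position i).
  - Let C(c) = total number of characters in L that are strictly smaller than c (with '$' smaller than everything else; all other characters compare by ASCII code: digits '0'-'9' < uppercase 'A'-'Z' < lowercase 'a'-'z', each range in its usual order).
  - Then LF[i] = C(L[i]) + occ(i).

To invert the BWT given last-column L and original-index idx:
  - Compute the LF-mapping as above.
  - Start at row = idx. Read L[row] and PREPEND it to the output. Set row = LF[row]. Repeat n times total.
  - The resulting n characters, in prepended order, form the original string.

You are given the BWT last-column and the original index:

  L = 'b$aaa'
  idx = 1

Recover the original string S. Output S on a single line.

Answer: aaab$

Derivation:
LF mapping: 4 0 1 2 3
Walk LF starting at row 1, prepending L[row]:
  step 1: row=1, L[1]='$', prepend. Next row=LF[1]=0
  step 2: row=0, L[0]='b', prepend. Next row=LF[0]=4
  step 3: row=4, L[4]='a', prepend. Next row=LF[4]=3
  step 4: row=3, L[3]='a', prepend. Next row=LF[3]=2
  step 5: row=2, L[2]='a', prepend. Next row=LF[2]=1
Reversed output: aaab$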